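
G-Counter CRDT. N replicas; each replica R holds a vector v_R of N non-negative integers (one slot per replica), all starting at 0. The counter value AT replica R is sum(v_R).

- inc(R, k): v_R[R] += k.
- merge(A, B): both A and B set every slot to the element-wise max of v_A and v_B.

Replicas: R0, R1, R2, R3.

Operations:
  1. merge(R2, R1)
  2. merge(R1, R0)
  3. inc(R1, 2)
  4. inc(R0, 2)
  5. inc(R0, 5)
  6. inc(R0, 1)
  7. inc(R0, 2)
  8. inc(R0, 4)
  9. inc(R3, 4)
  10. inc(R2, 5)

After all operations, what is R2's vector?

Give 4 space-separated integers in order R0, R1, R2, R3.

Op 1: merge R2<->R1 -> R2=(0,0,0,0) R1=(0,0,0,0)
Op 2: merge R1<->R0 -> R1=(0,0,0,0) R0=(0,0,0,0)
Op 3: inc R1 by 2 -> R1=(0,2,0,0) value=2
Op 4: inc R0 by 2 -> R0=(2,0,0,0) value=2
Op 5: inc R0 by 5 -> R0=(7,0,0,0) value=7
Op 6: inc R0 by 1 -> R0=(8,0,0,0) value=8
Op 7: inc R0 by 2 -> R0=(10,0,0,0) value=10
Op 8: inc R0 by 4 -> R0=(14,0,0,0) value=14
Op 9: inc R3 by 4 -> R3=(0,0,0,4) value=4
Op 10: inc R2 by 5 -> R2=(0,0,5,0) value=5

Answer: 0 0 5 0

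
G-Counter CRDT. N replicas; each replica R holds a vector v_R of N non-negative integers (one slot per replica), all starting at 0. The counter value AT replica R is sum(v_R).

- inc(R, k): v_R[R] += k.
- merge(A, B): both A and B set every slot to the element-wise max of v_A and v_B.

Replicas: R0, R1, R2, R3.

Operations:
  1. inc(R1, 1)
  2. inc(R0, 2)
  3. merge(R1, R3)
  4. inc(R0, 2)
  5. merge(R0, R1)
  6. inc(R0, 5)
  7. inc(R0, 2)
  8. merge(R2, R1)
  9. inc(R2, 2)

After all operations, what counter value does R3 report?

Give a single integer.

Answer: 1

Derivation:
Op 1: inc R1 by 1 -> R1=(0,1,0,0) value=1
Op 2: inc R0 by 2 -> R0=(2,0,0,0) value=2
Op 3: merge R1<->R3 -> R1=(0,1,0,0) R3=(0,1,0,0)
Op 4: inc R0 by 2 -> R0=(4,0,0,0) value=4
Op 5: merge R0<->R1 -> R0=(4,1,0,0) R1=(4,1,0,0)
Op 6: inc R0 by 5 -> R0=(9,1,0,0) value=10
Op 7: inc R0 by 2 -> R0=(11,1,0,0) value=12
Op 8: merge R2<->R1 -> R2=(4,1,0,0) R1=(4,1,0,0)
Op 9: inc R2 by 2 -> R2=(4,1,2,0) value=7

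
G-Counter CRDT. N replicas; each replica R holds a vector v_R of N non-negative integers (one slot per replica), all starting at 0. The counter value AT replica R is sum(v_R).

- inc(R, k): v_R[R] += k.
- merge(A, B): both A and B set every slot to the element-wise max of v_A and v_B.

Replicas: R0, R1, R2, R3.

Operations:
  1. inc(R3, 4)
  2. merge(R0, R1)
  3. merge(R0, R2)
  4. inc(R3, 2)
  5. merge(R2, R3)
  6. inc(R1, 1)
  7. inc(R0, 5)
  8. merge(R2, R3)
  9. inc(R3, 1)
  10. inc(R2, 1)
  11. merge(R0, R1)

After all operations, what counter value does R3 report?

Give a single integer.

Answer: 7

Derivation:
Op 1: inc R3 by 4 -> R3=(0,0,0,4) value=4
Op 2: merge R0<->R1 -> R0=(0,0,0,0) R1=(0,0,0,0)
Op 3: merge R0<->R2 -> R0=(0,0,0,0) R2=(0,0,0,0)
Op 4: inc R3 by 2 -> R3=(0,0,0,6) value=6
Op 5: merge R2<->R3 -> R2=(0,0,0,6) R3=(0,0,0,6)
Op 6: inc R1 by 1 -> R1=(0,1,0,0) value=1
Op 7: inc R0 by 5 -> R0=(5,0,0,0) value=5
Op 8: merge R2<->R3 -> R2=(0,0,0,6) R3=(0,0,0,6)
Op 9: inc R3 by 1 -> R3=(0,0,0,7) value=7
Op 10: inc R2 by 1 -> R2=(0,0,1,6) value=7
Op 11: merge R0<->R1 -> R0=(5,1,0,0) R1=(5,1,0,0)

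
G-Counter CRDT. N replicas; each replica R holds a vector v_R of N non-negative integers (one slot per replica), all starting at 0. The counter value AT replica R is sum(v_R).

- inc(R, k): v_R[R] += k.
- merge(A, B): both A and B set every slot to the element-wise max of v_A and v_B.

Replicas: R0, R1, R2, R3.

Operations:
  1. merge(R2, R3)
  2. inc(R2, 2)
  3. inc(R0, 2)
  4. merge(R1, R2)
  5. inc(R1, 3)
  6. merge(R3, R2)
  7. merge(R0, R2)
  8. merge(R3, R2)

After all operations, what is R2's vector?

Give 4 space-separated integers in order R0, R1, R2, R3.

Answer: 2 0 2 0

Derivation:
Op 1: merge R2<->R3 -> R2=(0,0,0,0) R3=(0,0,0,0)
Op 2: inc R2 by 2 -> R2=(0,0,2,0) value=2
Op 3: inc R0 by 2 -> R0=(2,0,0,0) value=2
Op 4: merge R1<->R2 -> R1=(0,0,2,0) R2=(0,0,2,0)
Op 5: inc R1 by 3 -> R1=(0,3,2,0) value=5
Op 6: merge R3<->R2 -> R3=(0,0,2,0) R2=(0,0,2,0)
Op 7: merge R0<->R2 -> R0=(2,0,2,0) R2=(2,0,2,0)
Op 8: merge R3<->R2 -> R3=(2,0,2,0) R2=(2,0,2,0)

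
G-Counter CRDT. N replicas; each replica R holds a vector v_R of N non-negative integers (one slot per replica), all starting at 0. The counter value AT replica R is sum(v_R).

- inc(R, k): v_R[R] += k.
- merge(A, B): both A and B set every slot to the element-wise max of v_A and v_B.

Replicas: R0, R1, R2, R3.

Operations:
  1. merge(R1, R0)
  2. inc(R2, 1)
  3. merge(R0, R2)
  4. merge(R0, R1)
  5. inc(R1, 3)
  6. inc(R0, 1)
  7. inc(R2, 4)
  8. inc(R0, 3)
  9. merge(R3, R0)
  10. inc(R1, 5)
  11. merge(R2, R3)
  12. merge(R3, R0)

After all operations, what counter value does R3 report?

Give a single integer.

Op 1: merge R1<->R0 -> R1=(0,0,0,0) R0=(0,0,0,0)
Op 2: inc R2 by 1 -> R2=(0,0,1,0) value=1
Op 3: merge R0<->R2 -> R0=(0,0,1,0) R2=(0,0,1,0)
Op 4: merge R0<->R1 -> R0=(0,0,1,0) R1=(0,0,1,0)
Op 5: inc R1 by 3 -> R1=(0,3,1,0) value=4
Op 6: inc R0 by 1 -> R0=(1,0,1,0) value=2
Op 7: inc R2 by 4 -> R2=(0,0,5,0) value=5
Op 8: inc R0 by 3 -> R0=(4,0,1,0) value=5
Op 9: merge R3<->R0 -> R3=(4,0,1,0) R0=(4,0,1,0)
Op 10: inc R1 by 5 -> R1=(0,8,1,0) value=9
Op 11: merge R2<->R3 -> R2=(4,0,5,0) R3=(4,0,5,0)
Op 12: merge R3<->R0 -> R3=(4,0,5,0) R0=(4,0,5,0)

Answer: 9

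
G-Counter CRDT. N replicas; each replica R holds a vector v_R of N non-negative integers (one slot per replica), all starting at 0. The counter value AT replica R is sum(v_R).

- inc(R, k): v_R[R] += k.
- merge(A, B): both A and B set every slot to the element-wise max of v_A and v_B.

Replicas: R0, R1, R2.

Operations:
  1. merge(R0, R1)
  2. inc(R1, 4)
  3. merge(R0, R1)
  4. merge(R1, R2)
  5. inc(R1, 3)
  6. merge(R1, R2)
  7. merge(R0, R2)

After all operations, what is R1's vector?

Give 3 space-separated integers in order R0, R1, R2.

Answer: 0 7 0

Derivation:
Op 1: merge R0<->R1 -> R0=(0,0,0) R1=(0,0,0)
Op 2: inc R1 by 4 -> R1=(0,4,0) value=4
Op 3: merge R0<->R1 -> R0=(0,4,0) R1=(0,4,0)
Op 4: merge R1<->R2 -> R1=(0,4,0) R2=(0,4,0)
Op 5: inc R1 by 3 -> R1=(0,7,0) value=7
Op 6: merge R1<->R2 -> R1=(0,7,0) R2=(0,7,0)
Op 7: merge R0<->R2 -> R0=(0,7,0) R2=(0,7,0)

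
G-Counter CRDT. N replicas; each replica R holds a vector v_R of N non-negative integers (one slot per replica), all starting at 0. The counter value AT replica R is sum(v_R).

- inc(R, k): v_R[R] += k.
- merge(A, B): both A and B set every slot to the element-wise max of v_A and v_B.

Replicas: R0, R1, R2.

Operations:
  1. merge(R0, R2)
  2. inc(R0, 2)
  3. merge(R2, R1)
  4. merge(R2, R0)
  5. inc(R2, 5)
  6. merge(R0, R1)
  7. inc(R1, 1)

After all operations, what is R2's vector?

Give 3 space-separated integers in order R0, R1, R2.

Answer: 2 0 5

Derivation:
Op 1: merge R0<->R2 -> R0=(0,0,0) R2=(0,0,0)
Op 2: inc R0 by 2 -> R0=(2,0,0) value=2
Op 3: merge R2<->R1 -> R2=(0,0,0) R1=(0,0,0)
Op 4: merge R2<->R0 -> R2=(2,0,0) R0=(2,0,0)
Op 5: inc R2 by 5 -> R2=(2,0,5) value=7
Op 6: merge R0<->R1 -> R0=(2,0,0) R1=(2,0,0)
Op 7: inc R1 by 1 -> R1=(2,1,0) value=3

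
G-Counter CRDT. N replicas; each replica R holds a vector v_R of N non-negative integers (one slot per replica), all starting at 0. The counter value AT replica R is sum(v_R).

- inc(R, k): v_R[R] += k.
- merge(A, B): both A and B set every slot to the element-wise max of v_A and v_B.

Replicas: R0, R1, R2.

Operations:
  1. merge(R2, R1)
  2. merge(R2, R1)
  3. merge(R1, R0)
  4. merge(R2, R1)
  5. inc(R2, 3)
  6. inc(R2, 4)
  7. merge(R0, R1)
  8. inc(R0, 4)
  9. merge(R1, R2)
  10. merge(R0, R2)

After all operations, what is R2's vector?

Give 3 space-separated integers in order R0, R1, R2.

Op 1: merge R2<->R1 -> R2=(0,0,0) R1=(0,0,0)
Op 2: merge R2<->R1 -> R2=(0,0,0) R1=(0,0,0)
Op 3: merge R1<->R0 -> R1=(0,0,0) R0=(0,0,0)
Op 4: merge R2<->R1 -> R2=(0,0,0) R1=(0,0,0)
Op 5: inc R2 by 3 -> R2=(0,0,3) value=3
Op 6: inc R2 by 4 -> R2=(0,0,7) value=7
Op 7: merge R0<->R1 -> R0=(0,0,0) R1=(0,0,0)
Op 8: inc R0 by 4 -> R0=(4,0,0) value=4
Op 9: merge R1<->R2 -> R1=(0,0,7) R2=(0,0,7)
Op 10: merge R0<->R2 -> R0=(4,0,7) R2=(4,0,7)

Answer: 4 0 7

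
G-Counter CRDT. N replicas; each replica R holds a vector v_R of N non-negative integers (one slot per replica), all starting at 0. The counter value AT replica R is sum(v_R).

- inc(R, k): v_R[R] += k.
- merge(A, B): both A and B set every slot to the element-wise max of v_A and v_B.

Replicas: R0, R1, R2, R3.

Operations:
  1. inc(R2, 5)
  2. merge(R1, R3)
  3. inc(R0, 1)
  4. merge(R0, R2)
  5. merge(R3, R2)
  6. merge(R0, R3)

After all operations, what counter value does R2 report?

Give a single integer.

Op 1: inc R2 by 5 -> R2=(0,0,5,0) value=5
Op 2: merge R1<->R3 -> R1=(0,0,0,0) R3=(0,0,0,0)
Op 3: inc R0 by 1 -> R0=(1,0,0,0) value=1
Op 4: merge R0<->R2 -> R0=(1,0,5,0) R2=(1,0,5,0)
Op 5: merge R3<->R2 -> R3=(1,0,5,0) R2=(1,0,5,0)
Op 6: merge R0<->R3 -> R0=(1,0,5,0) R3=(1,0,5,0)

Answer: 6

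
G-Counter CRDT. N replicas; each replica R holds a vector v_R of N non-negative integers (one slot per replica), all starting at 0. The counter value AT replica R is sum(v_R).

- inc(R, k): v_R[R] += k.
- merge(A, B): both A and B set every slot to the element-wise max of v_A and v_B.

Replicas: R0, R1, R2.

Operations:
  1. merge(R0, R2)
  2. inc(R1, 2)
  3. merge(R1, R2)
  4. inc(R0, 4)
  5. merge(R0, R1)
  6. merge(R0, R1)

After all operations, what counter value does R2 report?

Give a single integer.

Answer: 2

Derivation:
Op 1: merge R0<->R2 -> R0=(0,0,0) R2=(0,0,0)
Op 2: inc R1 by 2 -> R1=(0,2,0) value=2
Op 3: merge R1<->R2 -> R1=(0,2,0) R2=(0,2,0)
Op 4: inc R0 by 4 -> R0=(4,0,0) value=4
Op 5: merge R0<->R1 -> R0=(4,2,0) R1=(4,2,0)
Op 6: merge R0<->R1 -> R0=(4,2,0) R1=(4,2,0)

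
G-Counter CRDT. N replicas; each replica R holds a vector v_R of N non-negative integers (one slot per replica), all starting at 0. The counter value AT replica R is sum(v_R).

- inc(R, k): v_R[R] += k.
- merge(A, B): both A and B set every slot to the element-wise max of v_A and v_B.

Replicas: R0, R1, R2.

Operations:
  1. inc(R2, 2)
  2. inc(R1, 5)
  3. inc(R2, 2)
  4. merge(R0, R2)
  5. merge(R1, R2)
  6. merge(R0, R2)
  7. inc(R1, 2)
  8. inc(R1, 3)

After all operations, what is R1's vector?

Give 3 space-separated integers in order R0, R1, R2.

Answer: 0 10 4

Derivation:
Op 1: inc R2 by 2 -> R2=(0,0,2) value=2
Op 2: inc R1 by 5 -> R1=(0,5,0) value=5
Op 3: inc R2 by 2 -> R2=(0,0,4) value=4
Op 4: merge R0<->R2 -> R0=(0,0,4) R2=(0,0,4)
Op 5: merge R1<->R2 -> R1=(0,5,4) R2=(0,5,4)
Op 6: merge R0<->R2 -> R0=(0,5,4) R2=(0,5,4)
Op 7: inc R1 by 2 -> R1=(0,7,4) value=11
Op 8: inc R1 by 3 -> R1=(0,10,4) value=14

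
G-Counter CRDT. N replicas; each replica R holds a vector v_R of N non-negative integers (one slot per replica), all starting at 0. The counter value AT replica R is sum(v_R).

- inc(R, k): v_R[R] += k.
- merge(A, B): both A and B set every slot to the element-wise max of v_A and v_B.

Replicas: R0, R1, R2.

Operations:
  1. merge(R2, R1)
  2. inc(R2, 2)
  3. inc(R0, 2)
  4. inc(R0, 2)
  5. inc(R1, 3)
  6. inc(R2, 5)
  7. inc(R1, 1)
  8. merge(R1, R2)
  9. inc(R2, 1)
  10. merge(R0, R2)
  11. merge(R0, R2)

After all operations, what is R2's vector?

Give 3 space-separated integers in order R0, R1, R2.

Op 1: merge R2<->R1 -> R2=(0,0,0) R1=(0,0,0)
Op 2: inc R2 by 2 -> R2=(0,0,2) value=2
Op 3: inc R0 by 2 -> R0=(2,0,0) value=2
Op 4: inc R0 by 2 -> R0=(4,0,0) value=4
Op 5: inc R1 by 3 -> R1=(0,3,0) value=3
Op 6: inc R2 by 5 -> R2=(0,0,7) value=7
Op 7: inc R1 by 1 -> R1=(0,4,0) value=4
Op 8: merge R1<->R2 -> R1=(0,4,7) R2=(0,4,7)
Op 9: inc R2 by 1 -> R2=(0,4,8) value=12
Op 10: merge R0<->R2 -> R0=(4,4,8) R2=(4,4,8)
Op 11: merge R0<->R2 -> R0=(4,4,8) R2=(4,4,8)

Answer: 4 4 8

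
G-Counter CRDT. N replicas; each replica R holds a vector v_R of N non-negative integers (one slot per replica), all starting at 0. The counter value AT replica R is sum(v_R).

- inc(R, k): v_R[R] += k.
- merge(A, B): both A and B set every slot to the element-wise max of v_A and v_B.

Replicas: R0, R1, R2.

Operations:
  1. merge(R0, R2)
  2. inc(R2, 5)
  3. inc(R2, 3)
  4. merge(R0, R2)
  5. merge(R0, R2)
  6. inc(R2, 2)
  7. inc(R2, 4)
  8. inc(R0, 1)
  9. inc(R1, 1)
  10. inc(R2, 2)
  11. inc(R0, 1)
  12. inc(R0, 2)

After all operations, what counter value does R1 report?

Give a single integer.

Answer: 1

Derivation:
Op 1: merge R0<->R2 -> R0=(0,0,0) R2=(0,0,0)
Op 2: inc R2 by 5 -> R2=(0,0,5) value=5
Op 3: inc R2 by 3 -> R2=(0,0,8) value=8
Op 4: merge R0<->R2 -> R0=(0,0,8) R2=(0,0,8)
Op 5: merge R0<->R2 -> R0=(0,0,8) R2=(0,0,8)
Op 6: inc R2 by 2 -> R2=(0,0,10) value=10
Op 7: inc R2 by 4 -> R2=(0,0,14) value=14
Op 8: inc R0 by 1 -> R0=(1,0,8) value=9
Op 9: inc R1 by 1 -> R1=(0,1,0) value=1
Op 10: inc R2 by 2 -> R2=(0,0,16) value=16
Op 11: inc R0 by 1 -> R0=(2,0,8) value=10
Op 12: inc R0 by 2 -> R0=(4,0,8) value=12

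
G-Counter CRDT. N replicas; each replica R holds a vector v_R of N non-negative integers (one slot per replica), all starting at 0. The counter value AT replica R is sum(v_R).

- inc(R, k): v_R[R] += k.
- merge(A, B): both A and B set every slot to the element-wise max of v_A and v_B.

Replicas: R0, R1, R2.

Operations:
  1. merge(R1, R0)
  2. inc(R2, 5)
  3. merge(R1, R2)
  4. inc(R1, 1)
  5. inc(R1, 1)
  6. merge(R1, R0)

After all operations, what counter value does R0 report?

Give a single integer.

Answer: 7

Derivation:
Op 1: merge R1<->R0 -> R1=(0,0,0) R0=(0,0,0)
Op 2: inc R2 by 5 -> R2=(0,0,5) value=5
Op 3: merge R1<->R2 -> R1=(0,0,5) R2=(0,0,5)
Op 4: inc R1 by 1 -> R1=(0,1,5) value=6
Op 5: inc R1 by 1 -> R1=(0,2,5) value=7
Op 6: merge R1<->R0 -> R1=(0,2,5) R0=(0,2,5)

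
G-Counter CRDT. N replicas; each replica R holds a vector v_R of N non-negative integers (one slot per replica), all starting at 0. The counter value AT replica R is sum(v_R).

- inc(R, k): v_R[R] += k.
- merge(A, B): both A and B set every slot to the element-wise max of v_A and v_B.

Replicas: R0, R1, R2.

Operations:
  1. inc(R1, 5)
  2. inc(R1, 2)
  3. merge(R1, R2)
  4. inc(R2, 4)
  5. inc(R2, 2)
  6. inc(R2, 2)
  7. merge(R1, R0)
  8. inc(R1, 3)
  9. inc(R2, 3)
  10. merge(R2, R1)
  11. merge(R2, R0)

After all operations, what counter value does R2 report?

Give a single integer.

Answer: 21

Derivation:
Op 1: inc R1 by 5 -> R1=(0,5,0) value=5
Op 2: inc R1 by 2 -> R1=(0,7,0) value=7
Op 3: merge R1<->R2 -> R1=(0,7,0) R2=(0,7,0)
Op 4: inc R2 by 4 -> R2=(0,7,4) value=11
Op 5: inc R2 by 2 -> R2=(0,7,6) value=13
Op 6: inc R2 by 2 -> R2=(0,7,8) value=15
Op 7: merge R1<->R0 -> R1=(0,7,0) R0=(0,7,0)
Op 8: inc R1 by 3 -> R1=(0,10,0) value=10
Op 9: inc R2 by 3 -> R2=(0,7,11) value=18
Op 10: merge R2<->R1 -> R2=(0,10,11) R1=(0,10,11)
Op 11: merge R2<->R0 -> R2=(0,10,11) R0=(0,10,11)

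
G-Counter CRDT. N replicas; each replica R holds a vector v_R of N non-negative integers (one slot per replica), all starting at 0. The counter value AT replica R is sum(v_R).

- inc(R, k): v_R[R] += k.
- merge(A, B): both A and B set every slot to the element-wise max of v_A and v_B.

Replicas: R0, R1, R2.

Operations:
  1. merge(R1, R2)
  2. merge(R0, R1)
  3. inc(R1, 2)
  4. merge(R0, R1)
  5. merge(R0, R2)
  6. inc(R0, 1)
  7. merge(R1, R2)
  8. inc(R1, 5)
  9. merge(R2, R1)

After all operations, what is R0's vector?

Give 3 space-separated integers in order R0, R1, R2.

Op 1: merge R1<->R2 -> R1=(0,0,0) R2=(0,0,0)
Op 2: merge R0<->R1 -> R0=(0,0,0) R1=(0,0,0)
Op 3: inc R1 by 2 -> R1=(0,2,0) value=2
Op 4: merge R0<->R1 -> R0=(0,2,0) R1=(0,2,0)
Op 5: merge R0<->R2 -> R0=(0,2,0) R2=(0,2,0)
Op 6: inc R0 by 1 -> R0=(1,2,0) value=3
Op 7: merge R1<->R2 -> R1=(0,2,0) R2=(0,2,0)
Op 8: inc R1 by 5 -> R1=(0,7,0) value=7
Op 9: merge R2<->R1 -> R2=(0,7,0) R1=(0,7,0)

Answer: 1 2 0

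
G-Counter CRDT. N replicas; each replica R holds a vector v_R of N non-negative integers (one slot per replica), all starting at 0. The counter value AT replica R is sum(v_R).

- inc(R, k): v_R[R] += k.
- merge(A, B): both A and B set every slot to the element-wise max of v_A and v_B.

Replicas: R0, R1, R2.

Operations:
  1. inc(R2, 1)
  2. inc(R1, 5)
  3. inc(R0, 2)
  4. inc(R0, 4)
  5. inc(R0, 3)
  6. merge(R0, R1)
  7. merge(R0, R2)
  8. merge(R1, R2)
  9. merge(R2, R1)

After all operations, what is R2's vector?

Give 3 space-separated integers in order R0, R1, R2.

Answer: 9 5 1

Derivation:
Op 1: inc R2 by 1 -> R2=(0,0,1) value=1
Op 2: inc R1 by 5 -> R1=(0,5,0) value=5
Op 3: inc R0 by 2 -> R0=(2,0,0) value=2
Op 4: inc R0 by 4 -> R0=(6,0,0) value=6
Op 5: inc R0 by 3 -> R0=(9,0,0) value=9
Op 6: merge R0<->R1 -> R0=(9,5,0) R1=(9,5,0)
Op 7: merge R0<->R2 -> R0=(9,5,1) R2=(9,5,1)
Op 8: merge R1<->R2 -> R1=(9,5,1) R2=(9,5,1)
Op 9: merge R2<->R1 -> R2=(9,5,1) R1=(9,5,1)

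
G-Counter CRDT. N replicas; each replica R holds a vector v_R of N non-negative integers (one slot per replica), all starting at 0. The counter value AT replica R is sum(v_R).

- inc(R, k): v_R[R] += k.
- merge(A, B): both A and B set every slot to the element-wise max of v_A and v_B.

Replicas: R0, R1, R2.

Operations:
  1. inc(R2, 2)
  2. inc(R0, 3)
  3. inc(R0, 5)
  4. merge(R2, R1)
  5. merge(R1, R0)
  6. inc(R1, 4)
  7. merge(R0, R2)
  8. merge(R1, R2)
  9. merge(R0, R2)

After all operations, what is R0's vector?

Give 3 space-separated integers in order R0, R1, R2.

Answer: 8 4 2

Derivation:
Op 1: inc R2 by 2 -> R2=(0,0,2) value=2
Op 2: inc R0 by 3 -> R0=(3,0,0) value=3
Op 3: inc R0 by 5 -> R0=(8,0,0) value=8
Op 4: merge R2<->R1 -> R2=(0,0,2) R1=(0,0,2)
Op 5: merge R1<->R0 -> R1=(8,0,2) R0=(8,0,2)
Op 6: inc R1 by 4 -> R1=(8,4,2) value=14
Op 7: merge R0<->R2 -> R0=(8,0,2) R2=(8,0,2)
Op 8: merge R1<->R2 -> R1=(8,4,2) R2=(8,4,2)
Op 9: merge R0<->R2 -> R0=(8,4,2) R2=(8,4,2)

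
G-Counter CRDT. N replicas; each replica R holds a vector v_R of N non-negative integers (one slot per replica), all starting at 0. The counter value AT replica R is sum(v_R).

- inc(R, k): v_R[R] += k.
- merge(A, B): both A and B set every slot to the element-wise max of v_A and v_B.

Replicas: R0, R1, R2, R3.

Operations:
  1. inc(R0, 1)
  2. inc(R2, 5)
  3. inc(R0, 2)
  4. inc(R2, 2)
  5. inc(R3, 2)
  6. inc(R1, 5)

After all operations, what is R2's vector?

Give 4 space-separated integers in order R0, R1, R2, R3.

Answer: 0 0 7 0

Derivation:
Op 1: inc R0 by 1 -> R0=(1,0,0,0) value=1
Op 2: inc R2 by 5 -> R2=(0,0,5,0) value=5
Op 3: inc R0 by 2 -> R0=(3,0,0,0) value=3
Op 4: inc R2 by 2 -> R2=(0,0,7,0) value=7
Op 5: inc R3 by 2 -> R3=(0,0,0,2) value=2
Op 6: inc R1 by 5 -> R1=(0,5,0,0) value=5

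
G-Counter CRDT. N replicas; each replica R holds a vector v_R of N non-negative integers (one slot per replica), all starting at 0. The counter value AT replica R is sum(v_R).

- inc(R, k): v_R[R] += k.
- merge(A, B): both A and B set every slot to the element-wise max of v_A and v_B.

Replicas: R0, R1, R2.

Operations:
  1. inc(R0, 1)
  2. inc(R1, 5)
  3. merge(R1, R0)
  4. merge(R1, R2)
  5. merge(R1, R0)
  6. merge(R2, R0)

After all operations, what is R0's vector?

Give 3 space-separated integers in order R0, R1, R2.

Answer: 1 5 0

Derivation:
Op 1: inc R0 by 1 -> R0=(1,0,0) value=1
Op 2: inc R1 by 5 -> R1=(0,5,0) value=5
Op 3: merge R1<->R0 -> R1=(1,5,0) R0=(1,5,0)
Op 4: merge R1<->R2 -> R1=(1,5,0) R2=(1,5,0)
Op 5: merge R1<->R0 -> R1=(1,5,0) R0=(1,5,0)
Op 6: merge R2<->R0 -> R2=(1,5,0) R0=(1,5,0)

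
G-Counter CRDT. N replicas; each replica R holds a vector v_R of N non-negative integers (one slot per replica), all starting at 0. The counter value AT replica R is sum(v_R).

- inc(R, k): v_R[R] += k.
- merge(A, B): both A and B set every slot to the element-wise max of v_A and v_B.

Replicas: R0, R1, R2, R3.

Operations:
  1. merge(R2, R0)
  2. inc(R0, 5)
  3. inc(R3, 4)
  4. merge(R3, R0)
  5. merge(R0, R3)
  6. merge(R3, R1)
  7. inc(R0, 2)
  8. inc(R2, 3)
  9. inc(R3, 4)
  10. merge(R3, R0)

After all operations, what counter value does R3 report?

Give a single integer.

Answer: 15

Derivation:
Op 1: merge R2<->R0 -> R2=(0,0,0,0) R0=(0,0,0,0)
Op 2: inc R0 by 5 -> R0=(5,0,0,0) value=5
Op 3: inc R3 by 4 -> R3=(0,0,0,4) value=4
Op 4: merge R3<->R0 -> R3=(5,0,0,4) R0=(5,0,0,4)
Op 5: merge R0<->R3 -> R0=(5,0,0,4) R3=(5,0,0,4)
Op 6: merge R3<->R1 -> R3=(5,0,0,4) R1=(5,0,0,4)
Op 7: inc R0 by 2 -> R0=(7,0,0,4) value=11
Op 8: inc R2 by 3 -> R2=(0,0,3,0) value=3
Op 9: inc R3 by 4 -> R3=(5,0,0,8) value=13
Op 10: merge R3<->R0 -> R3=(7,0,0,8) R0=(7,0,0,8)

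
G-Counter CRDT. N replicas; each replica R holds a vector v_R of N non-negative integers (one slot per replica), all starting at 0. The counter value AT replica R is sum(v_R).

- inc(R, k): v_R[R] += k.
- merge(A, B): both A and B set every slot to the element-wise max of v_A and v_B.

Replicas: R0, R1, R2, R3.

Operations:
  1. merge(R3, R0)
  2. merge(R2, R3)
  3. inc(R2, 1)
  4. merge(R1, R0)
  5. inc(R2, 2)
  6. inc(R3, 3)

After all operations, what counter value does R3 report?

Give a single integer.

Op 1: merge R3<->R0 -> R3=(0,0,0,0) R0=(0,0,0,0)
Op 2: merge R2<->R3 -> R2=(0,0,0,0) R3=(0,0,0,0)
Op 3: inc R2 by 1 -> R2=(0,0,1,0) value=1
Op 4: merge R1<->R0 -> R1=(0,0,0,0) R0=(0,0,0,0)
Op 5: inc R2 by 2 -> R2=(0,0,3,0) value=3
Op 6: inc R3 by 3 -> R3=(0,0,0,3) value=3

Answer: 3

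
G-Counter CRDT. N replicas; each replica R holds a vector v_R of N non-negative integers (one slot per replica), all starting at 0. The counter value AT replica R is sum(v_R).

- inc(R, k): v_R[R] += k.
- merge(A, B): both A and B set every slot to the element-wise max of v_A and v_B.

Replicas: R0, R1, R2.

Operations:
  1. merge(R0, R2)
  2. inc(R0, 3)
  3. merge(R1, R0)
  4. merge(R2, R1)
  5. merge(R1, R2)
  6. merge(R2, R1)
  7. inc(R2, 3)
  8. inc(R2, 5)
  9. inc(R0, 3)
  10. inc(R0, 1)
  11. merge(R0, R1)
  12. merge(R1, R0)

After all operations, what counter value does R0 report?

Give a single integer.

Op 1: merge R0<->R2 -> R0=(0,0,0) R2=(0,0,0)
Op 2: inc R0 by 3 -> R0=(3,0,0) value=3
Op 3: merge R1<->R0 -> R1=(3,0,0) R0=(3,0,0)
Op 4: merge R2<->R1 -> R2=(3,0,0) R1=(3,0,0)
Op 5: merge R1<->R2 -> R1=(3,0,0) R2=(3,0,0)
Op 6: merge R2<->R1 -> R2=(3,0,0) R1=(3,0,0)
Op 7: inc R2 by 3 -> R2=(3,0,3) value=6
Op 8: inc R2 by 5 -> R2=(3,0,8) value=11
Op 9: inc R0 by 3 -> R0=(6,0,0) value=6
Op 10: inc R0 by 1 -> R0=(7,0,0) value=7
Op 11: merge R0<->R1 -> R0=(7,0,0) R1=(7,0,0)
Op 12: merge R1<->R0 -> R1=(7,0,0) R0=(7,0,0)

Answer: 7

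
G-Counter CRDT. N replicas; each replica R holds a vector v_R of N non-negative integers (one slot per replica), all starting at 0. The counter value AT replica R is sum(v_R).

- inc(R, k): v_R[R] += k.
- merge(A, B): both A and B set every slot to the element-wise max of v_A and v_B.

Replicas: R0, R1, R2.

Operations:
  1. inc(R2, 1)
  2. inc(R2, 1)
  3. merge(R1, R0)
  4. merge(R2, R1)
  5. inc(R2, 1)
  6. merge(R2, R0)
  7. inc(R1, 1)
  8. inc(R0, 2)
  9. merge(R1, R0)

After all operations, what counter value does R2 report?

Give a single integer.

Answer: 3

Derivation:
Op 1: inc R2 by 1 -> R2=(0,0,1) value=1
Op 2: inc R2 by 1 -> R2=(0,0,2) value=2
Op 3: merge R1<->R0 -> R1=(0,0,0) R0=(0,0,0)
Op 4: merge R2<->R1 -> R2=(0,0,2) R1=(0,0,2)
Op 5: inc R2 by 1 -> R2=(0,0,3) value=3
Op 6: merge R2<->R0 -> R2=(0,0,3) R0=(0,0,3)
Op 7: inc R1 by 1 -> R1=(0,1,2) value=3
Op 8: inc R0 by 2 -> R0=(2,0,3) value=5
Op 9: merge R1<->R0 -> R1=(2,1,3) R0=(2,1,3)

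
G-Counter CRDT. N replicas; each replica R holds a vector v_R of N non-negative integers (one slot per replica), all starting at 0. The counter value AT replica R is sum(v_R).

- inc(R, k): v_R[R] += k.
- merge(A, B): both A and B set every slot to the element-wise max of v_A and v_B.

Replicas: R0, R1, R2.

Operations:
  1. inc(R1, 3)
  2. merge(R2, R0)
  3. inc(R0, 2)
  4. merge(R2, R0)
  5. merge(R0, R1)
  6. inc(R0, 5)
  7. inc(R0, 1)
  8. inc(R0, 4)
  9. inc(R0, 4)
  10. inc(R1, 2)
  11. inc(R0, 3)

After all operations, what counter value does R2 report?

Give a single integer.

Op 1: inc R1 by 3 -> R1=(0,3,0) value=3
Op 2: merge R2<->R0 -> R2=(0,0,0) R0=(0,0,0)
Op 3: inc R0 by 2 -> R0=(2,0,0) value=2
Op 4: merge R2<->R0 -> R2=(2,0,0) R0=(2,0,0)
Op 5: merge R0<->R1 -> R0=(2,3,0) R1=(2,3,0)
Op 6: inc R0 by 5 -> R0=(7,3,0) value=10
Op 7: inc R0 by 1 -> R0=(8,3,0) value=11
Op 8: inc R0 by 4 -> R0=(12,3,0) value=15
Op 9: inc R0 by 4 -> R0=(16,3,0) value=19
Op 10: inc R1 by 2 -> R1=(2,5,0) value=7
Op 11: inc R0 by 3 -> R0=(19,3,0) value=22

Answer: 2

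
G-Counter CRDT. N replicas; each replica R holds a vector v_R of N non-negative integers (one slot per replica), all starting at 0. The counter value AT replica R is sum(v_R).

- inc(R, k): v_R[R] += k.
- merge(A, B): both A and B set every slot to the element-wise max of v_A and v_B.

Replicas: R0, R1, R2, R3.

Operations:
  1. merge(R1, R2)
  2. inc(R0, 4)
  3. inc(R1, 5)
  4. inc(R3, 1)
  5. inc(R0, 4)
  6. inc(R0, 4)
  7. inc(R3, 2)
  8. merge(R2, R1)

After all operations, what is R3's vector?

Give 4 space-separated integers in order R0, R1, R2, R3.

Op 1: merge R1<->R2 -> R1=(0,0,0,0) R2=(0,0,0,0)
Op 2: inc R0 by 4 -> R0=(4,0,0,0) value=4
Op 3: inc R1 by 5 -> R1=(0,5,0,0) value=5
Op 4: inc R3 by 1 -> R3=(0,0,0,1) value=1
Op 5: inc R0 by 4 -> R0=(8,0,0,0) value=8
Op 6: inc R0 by 4 -> R0=(12,0,0,0) value=12
Op 7: inc R3 by 2 -> R3=(0,0,0,3) value=3
Op 8: merge R2<->R1 -> R2=(0,5,0,0) R1=(0,5,0,0)

Answer: 0 0 0 3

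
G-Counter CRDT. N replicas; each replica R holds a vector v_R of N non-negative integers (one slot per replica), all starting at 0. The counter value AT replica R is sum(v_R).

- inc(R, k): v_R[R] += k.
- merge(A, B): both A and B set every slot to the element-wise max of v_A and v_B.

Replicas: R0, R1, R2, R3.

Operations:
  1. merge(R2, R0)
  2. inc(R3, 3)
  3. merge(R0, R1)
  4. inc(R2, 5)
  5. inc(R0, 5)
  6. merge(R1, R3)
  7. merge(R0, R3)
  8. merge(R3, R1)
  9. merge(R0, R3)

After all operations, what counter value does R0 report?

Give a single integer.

Answer: 8

Derivation:
Op 1: merge R2<->R0 -> R2=(0,0,0,0) R0=(0,0,0,0)
Op 2: inc R3 by 3 -> R3=(0,0,0,3) value=3
Op 3: merge R0<->R1 -> R0=(0,0,0,0) R1=(0,0,0,0)
Op 4: inc R2 by 5 -> R2=(0,0,5,0) value=5
Op 5: inc R0 by 5 -> R0=(5,0,0,0) value=5
Op 6: merge R1<->R3 -> R1=(0,0,0,3) R3=(0,0,0,3)
Op 7: merge R0<->R3 -> R0=(5,0,0,3) R3=(5,0,0,3)
Op 8: merge R3<->R1 -> R3=(5,0,0,3) R1=(5,0,0,3)
Op 9: merge R0<->R3 -> R0=(5,0,0,3) R3=(5,0,0,3)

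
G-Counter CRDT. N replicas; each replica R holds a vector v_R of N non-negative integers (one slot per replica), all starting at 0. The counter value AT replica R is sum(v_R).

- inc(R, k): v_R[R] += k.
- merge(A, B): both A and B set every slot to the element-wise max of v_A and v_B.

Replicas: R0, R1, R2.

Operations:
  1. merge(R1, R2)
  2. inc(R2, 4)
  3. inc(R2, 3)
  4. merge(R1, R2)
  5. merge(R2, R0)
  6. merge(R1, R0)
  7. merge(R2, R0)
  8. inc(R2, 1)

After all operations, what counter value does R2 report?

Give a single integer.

Op 1: merge R1<->R2 -> R1=(0,0,0) R2=(0,0,0)
Op 2: inc R2 by 4 -> R2=(0,0,4) value=4
Op 3: inc R2 by 3 -> R2=(0,0,7) value=7
Op 4: merge R1<->R2 -> R1=(0,0,7) R2=(0,0,7)
Op 5: merge R2<->R0 -> R2=(0,0,7) R0=(0,0,7)
Op 6: merge R1<->R0 -> R1=(0,0,7) R0=(0,0,7)
Op 7: merge R2<->R0 -> R2=(0,0,7) R0=(0,0,7)
Op 8: inc R2 by 1 -> R2=(0,0,8) value=8

Answer: 8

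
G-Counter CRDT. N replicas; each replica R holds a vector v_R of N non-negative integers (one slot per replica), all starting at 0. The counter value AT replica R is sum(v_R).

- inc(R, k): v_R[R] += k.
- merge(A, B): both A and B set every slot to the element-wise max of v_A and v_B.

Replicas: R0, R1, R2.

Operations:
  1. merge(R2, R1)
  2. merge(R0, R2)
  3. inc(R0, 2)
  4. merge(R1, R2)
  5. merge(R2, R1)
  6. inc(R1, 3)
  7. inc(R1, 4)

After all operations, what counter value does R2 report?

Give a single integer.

Op 1: merge R2<->R1 -> R2=(0,0,0) R1=(0,0,0)
Op 2: merge R0<->R2 -> R0=(0,0,0) R2=(0,0,0)
Op 3: inc R0 by 2 -> R0=(2,0,0) value=2
Op 4: merge R1<->R2 -> R1=(0,0,0) R2=(0,0,0)
Op 5: merge R2<->R1 -> R2=(0,0,0) R1=(0,0,0)
Op 6: inc R1 by 3 -> R1=(0,3,0) value=3
Op 7: inc R1 by 4 -> R1=(0,7,0) value=7

Answer: 0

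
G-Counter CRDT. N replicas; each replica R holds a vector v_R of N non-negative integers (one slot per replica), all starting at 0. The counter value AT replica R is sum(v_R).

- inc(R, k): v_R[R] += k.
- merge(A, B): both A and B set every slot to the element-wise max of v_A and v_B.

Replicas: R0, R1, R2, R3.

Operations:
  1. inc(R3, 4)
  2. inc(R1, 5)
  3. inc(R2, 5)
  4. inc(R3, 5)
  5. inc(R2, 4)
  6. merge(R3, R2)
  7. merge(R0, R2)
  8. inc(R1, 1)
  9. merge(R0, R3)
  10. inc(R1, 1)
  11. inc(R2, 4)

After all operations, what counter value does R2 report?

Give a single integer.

Op 1: inc R3 by 4 -> R3=(0,0,0,4) value=4
Op 2: inc R1 by 5 -> R1=(0,5,0,0) value=5
Op 3: inc R2 by 5 -> R2=(0,0,5,0) value=5
Op 4: inc R3 by 5 -> R3=(0,0,0,9) value=9
Op 5: inc R2 by 4 -> R2=(0,0,9,0) value=9
Op 6: merge R3<->R2 -> R3=(0,0,9,9) R2=(0,0,9,9)
Op 7: merge R0<->R2 -> R0=(0,0,9,9) R2=(0,0,9,9)
Op 8: inc R1 by 1 -> R1=(0,6,0,0) value=6
Op 9: merge R0<->R3 -> R0=(0,0,9,9) R3=(0,0,9,9)
Op 10: inc R1 by 1 -> R1=(0,7,0,0) value=7
Op 11: inc R2 by 4 -> R2=(0,0,13,9) value=22

Answer: 22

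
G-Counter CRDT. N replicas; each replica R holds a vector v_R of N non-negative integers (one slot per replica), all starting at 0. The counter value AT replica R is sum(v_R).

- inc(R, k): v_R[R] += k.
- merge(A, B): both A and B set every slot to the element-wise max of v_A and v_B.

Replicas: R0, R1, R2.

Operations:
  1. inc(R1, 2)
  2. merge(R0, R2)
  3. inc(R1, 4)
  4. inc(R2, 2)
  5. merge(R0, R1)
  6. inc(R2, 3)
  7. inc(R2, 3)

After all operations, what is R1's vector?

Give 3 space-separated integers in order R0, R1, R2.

Op 1: inc R1 by 2 -> R1=(0,2,0) value=2
Op 2: merge R0<->R2 -> R0=(0,0,0) R2=(0,0,0)
Op 3: inc R1 by 4 -> R1=(0,6,0) value=6
Op 4: inc R2 by 2 -> R2=(0,0,2) value=2
Op 5: merge R0<->R1 -> R0=(0,6,0) R1=(0,6,0)
Op 6: inc R2 by 3 -> R2=(0,0,5) value=5
Op 7: inc R2 by 3 -> R2=(0,0,8) value=8

Answer: 0 6 0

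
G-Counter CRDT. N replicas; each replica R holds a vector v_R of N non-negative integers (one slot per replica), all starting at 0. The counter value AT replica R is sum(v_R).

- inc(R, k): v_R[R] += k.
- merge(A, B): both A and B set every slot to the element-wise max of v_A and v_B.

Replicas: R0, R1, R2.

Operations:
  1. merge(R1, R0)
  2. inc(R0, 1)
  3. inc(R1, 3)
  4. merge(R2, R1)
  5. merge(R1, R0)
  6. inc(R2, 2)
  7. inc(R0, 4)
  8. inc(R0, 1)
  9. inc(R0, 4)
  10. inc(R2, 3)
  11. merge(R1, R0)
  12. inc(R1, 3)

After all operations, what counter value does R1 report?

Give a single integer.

Op 1: merge R1<->R0 -> R1=(0,0,0) R0=(0,0,0)
Op 2: inc R0 by 1 -> R0=(1,0,0) value=1
Op 3: inc R1 by 3 -> R1=(0,3,0) value=3
Op 4: merge R2<->R1 -> R2=(0,3,0) R1=(0,3,0)
Op 5: merge R1<->R0 -> R1=(1,3,0) R0=(1,3,0)
Op 6: inc R2 by 2 -> R2=(0,3,2) value=5
Op 7: inc R0 by 4 -> R0=(5,3,0) value=8
Op 8: inc R0 by 1 -> R0=(6,3,0) value=9
Op 9: inc R0 by 4 -> R0=(10,3,0) value=13
Op 10: inc R2 by 3 -> R2=(0,3,5) value=8
Op 11: merge R1<->R0 -> R1=(10,3,0) R0=(10,3,0)
Op 12: inc R1 by 3 -> R1=(10,6,0) value=16

Answer: 16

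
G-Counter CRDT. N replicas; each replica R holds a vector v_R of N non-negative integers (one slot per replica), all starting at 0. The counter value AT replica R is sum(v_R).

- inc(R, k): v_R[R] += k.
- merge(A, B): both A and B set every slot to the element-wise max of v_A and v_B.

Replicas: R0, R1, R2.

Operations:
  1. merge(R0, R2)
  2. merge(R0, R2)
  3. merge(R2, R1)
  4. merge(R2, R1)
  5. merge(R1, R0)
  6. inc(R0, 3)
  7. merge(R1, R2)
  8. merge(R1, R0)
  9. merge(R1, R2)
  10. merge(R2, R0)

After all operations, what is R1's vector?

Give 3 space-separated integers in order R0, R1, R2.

Op 1: merge R0<->R2 -> R0=(0,0,0) R2=(0,0,0)
Op 2: merge R0<->R2 -> R0=(0,0,0) R2=(0,0,0)
Op 3: merge R2<->R1 -> R2=(0,0,0) R1=(0,0,0)
Op 4: merge R2<->R1 -> R2=(0,0,0) R1=(0,0,0)
Op 5: merge R1<->R0 -> R1=(0,0,0) R0=(0,0,0)
Op 6: inc R0 by 3 -> R0=(3,0,0) value=3
Op 7: merge R1<->R2 -> R1=(0,0,0) R2=(0,0,0)
Op 8: merge R1<->R0 -> R1=(3,0,0) R0=(3,0,0)
Op 9: merge R1<->R2 -> R1=(3,0,0) R2=(3,0,0)
Op 10: merge R2<->R0 -> R2=(3,0,0) R0=(3,0,0)

Answer: 3 0 0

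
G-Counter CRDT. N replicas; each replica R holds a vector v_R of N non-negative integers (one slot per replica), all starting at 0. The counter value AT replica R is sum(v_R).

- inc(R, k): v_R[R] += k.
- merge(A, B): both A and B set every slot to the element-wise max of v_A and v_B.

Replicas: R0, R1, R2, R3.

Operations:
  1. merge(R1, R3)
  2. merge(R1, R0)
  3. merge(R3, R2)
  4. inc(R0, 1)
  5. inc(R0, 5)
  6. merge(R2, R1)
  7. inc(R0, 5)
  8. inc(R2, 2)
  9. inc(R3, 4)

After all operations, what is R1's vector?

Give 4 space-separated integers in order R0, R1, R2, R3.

Answer: 0 0 0 0

Derivation:
Op 1: merge R1<->R3 -> R1=(0,0,0,0) R3=(0,0,0,0)
Op 2: merge R1<->R0 -> R1=(0,0,0,0) R0=(0,0,0,0)
Op 3: merge R3<->R2 -> R3=(0,0,0,0) R2=(0,0,0,0)
Op 4: inc R0 by 1 -> R0=(1,0,0,0) value=1
Op 5: inc R0 by 5 -> R0=(6,0,0,0) value=6
Op 6: merge R2<->R1 -> R2=(0,0,0,0) R1=(0,0,0,0)
Op 7: inc R0 by 5 -> R0=(11,0,0,0) value=11
Op 8: inc R2 by 2 -> R2=(0,0,2,0) value=2
Op 9: inc R3 by 4 -> R3=(0,0,0,4) value=4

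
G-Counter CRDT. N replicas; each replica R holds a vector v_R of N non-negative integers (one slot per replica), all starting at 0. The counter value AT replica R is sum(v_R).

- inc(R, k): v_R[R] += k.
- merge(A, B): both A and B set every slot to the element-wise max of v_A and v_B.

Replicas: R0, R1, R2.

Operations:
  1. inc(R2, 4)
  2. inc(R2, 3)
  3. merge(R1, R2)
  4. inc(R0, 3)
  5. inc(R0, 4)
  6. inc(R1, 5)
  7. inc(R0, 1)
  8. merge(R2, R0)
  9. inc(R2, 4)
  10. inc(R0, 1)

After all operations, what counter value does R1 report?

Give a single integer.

Op 1: inc R2 by 4 -> R2=(0,0,4) value=4
Op 2: inc R2 by 3 -> R2=(0,0,7) value=7
Op 3: merge R1<->R2 -> R1=(0,0,7) R2=(0,0,7)
Op 4: inc R0 by 3 -> R0=(3,0,0) value=3
Op 5: inc R0 by 4 -> R0=(7,0,0) value=7
Op 6: inc R1 by 5 -> R1=(0,5,7) value=12
Op 7: inc R0 by 1 -> R0=(8,0,0) value=8
Op 8: merge R2<->R0 -> R2=(8,0,7) R0=(8,0,7)
Op 9: inc R2 by 4 -> R2=(8,0,11) value=19
Op 10: inc R0 by 1 -> R0=(9,0,7) value=16

Answer: 12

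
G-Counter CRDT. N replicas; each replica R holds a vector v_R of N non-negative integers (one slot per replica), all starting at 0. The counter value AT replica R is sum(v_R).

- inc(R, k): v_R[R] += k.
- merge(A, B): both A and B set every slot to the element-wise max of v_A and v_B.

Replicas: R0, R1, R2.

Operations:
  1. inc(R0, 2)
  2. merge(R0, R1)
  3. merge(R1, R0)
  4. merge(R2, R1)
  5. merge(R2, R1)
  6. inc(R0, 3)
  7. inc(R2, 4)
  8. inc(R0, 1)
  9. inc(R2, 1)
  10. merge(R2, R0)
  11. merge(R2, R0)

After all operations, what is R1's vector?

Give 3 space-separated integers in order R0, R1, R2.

Answer: 2 0 0

Derivation:
Op 1: inc R0 by 2 -> R0=(2,0,0) value=2
Op 2: merge R0<->R1 -> R0=(2,0,0) R1=(2,0,0)
Op 3: merge R1<->R0 -> R1=(2,0,0) R0=(2,0,0)
Op 4: merge R2<->R1 -> R2=(2,0,0) R1=(2,0,0)
Op 5: merge R2<->R1 -> R2=(2,0,0) R1=(2,0,0)
Op 6: inc R0 by 3 -> R0=(5,0,0) value=5
Op 7: inc R2 by 4 -> R2=(2,0,4) value=6
Op 8: inc R0 by 1 -> R0=(6,0,0) value=6
Op 9: inc R2 by 1 -> R2=(2,0,5) value=7
Op 10: merge R2<->R0 -> R2=(6,0,5) R0=(6,0,5)
Op 11: merge R2<->R0 -> R2=(6,0,5) R0=(6,0,5)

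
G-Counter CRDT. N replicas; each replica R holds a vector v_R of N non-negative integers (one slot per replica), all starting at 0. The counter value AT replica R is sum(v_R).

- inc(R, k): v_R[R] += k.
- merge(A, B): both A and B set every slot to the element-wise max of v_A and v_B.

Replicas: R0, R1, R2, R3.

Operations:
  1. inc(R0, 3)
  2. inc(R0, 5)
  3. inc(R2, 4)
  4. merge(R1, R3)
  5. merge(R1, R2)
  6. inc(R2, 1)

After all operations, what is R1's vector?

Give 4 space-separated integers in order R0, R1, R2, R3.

Op 1: inc R0 by 3 -> R0=(3,0,0,0) value=3
Op 2: inc R0 by 5 -> R0=(8,0,0,0) value=8
Op 3: inc R2 by 4 -> R2=(0,0,4,0) value=4
Op 4: merge R1<->R3 -> R1=(0,0,0,0) R3=(0,0,0,0)
Op 5: merge R1<->R2 -> R1=(0,0,4,0) R2=(0,0,4,0)
Op 6: inc R2 by 1 -> R2=(0,0,5,0) value=5

Answer: 0 0 4 0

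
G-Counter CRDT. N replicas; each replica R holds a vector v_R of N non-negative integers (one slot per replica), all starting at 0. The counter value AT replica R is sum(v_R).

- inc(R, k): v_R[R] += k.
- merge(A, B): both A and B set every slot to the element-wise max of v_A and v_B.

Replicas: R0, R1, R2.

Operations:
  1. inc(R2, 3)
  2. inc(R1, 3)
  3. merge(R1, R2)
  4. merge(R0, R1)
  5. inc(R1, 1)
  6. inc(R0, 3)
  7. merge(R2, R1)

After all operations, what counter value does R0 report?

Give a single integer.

Answer: 9

Derivation:
Op 1: inc R2 by 3 -> R2=(0,0,3) value=3
Op 2: inc R1 by 3 -> R1=(0,3,0) value=3
Op 3: merge R1<->R2 -> R1=(0,3,3) R2=(0,3,3)
Op 4: merge R0<->R1 -> R0=(0,3,3) R1=(0,3,3)
Op 5: inc R1 by 1 -> R1=(0,4,3) value=7
Op 6: inc R0 by 3 -> R0=(3,3,3) value=9
Op 7: merge R2<->R1 -> R2=(0,4,3) R1=(0,4,3)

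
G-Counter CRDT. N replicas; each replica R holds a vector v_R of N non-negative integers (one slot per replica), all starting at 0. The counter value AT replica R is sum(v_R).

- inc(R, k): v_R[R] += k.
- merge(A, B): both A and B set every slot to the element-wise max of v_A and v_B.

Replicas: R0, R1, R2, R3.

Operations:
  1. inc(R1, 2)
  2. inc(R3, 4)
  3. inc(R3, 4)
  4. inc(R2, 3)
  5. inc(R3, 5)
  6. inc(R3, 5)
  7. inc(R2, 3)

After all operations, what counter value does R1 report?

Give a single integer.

Answer: 2

Derivation:
Op 1: inc R1 by 2 -> R1=(0,2,0,0) value=2
Op 2: inc R3 by 4 -> R3=(0,0,0,4) value=4
Op 3: inc R3 by 4 -> R3=(0,0,0,8) value=8
Op 4: inc R2 by 3 -> R2=(0,0,3,0) value=3
Op 5: inc R3 by 5 -> R3=(0,0,0,13) value=13
Op 6: inc R3 by 5 -> R3=(0,0,0,18) value=18
Op 7: inc R2 by 3 -> R2=(0,0,6,0) value=6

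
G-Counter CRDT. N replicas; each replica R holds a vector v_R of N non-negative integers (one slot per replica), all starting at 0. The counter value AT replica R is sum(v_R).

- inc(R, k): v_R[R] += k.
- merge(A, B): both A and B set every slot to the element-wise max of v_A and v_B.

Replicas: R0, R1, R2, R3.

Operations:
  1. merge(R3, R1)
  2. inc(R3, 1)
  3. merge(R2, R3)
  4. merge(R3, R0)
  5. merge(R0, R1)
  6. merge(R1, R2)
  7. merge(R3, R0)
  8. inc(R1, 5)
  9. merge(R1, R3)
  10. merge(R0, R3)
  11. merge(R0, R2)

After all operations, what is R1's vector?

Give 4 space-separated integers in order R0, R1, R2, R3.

Op 1: merge R3<->R1 -> R3=(0,0,0,0) R1=(0,0,0,0)
Op 2: inc R3 by 1 -> R3=(0,0,0,1) value=1
Op 3: merge R2<->R3 -> R2=(0,0,0,1) R3=(0,0,0,1)
Op 4: merge R3<->R0 -> R3=(0,0,0,1) R0=(0,0,0,1)
Op 5: merge R0<->R1 -> R0=(0,0,0,1) R1=(0,0,0,1)
Op 6: merge R1<->R2 -> R1=(0,0,0,1) R2=(0,0,0,1)
Op 7: merge R3<->R0 -> R3=(0,0,0,1) R0=(0,0,0,1)
Op 8: inc R1 by 5 -> R1=(0,5,0,1) value=6
Op 9: merge R1<->R3 -> R1=(0,5,0,1) R3=(0,5,0,1)
Op 10: merge R0<->R3 -> R0=(0,5,0,1) R3=(0,5,0,1)
Op 11: merge R0<->R2 -> R0=(0,5,0,1) R2=(0,5,0,1)

Answer: 0 5 0 1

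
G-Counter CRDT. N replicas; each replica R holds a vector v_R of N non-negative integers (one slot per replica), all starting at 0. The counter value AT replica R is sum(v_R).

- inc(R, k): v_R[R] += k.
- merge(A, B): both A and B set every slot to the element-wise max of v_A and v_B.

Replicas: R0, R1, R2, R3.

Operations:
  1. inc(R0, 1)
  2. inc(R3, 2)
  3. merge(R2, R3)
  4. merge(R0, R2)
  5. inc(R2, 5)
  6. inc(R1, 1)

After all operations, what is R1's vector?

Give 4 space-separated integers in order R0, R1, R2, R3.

Op 1: inc R0 by 1 -> R0=(1,0,0,0) value=1
Op 2: inc R3 by 2 -> R3=(0,0,0,2) value=2
Op 3: merge R2<->R3 -> R2=(0,0,0,2) R3=(0,0,0,2)
Op 4: merge R0<->R2 -> R0=(1,0,0,2) R2=(1,0,0,2)
Op 5: inc R2 by 5 -> R2=(1,0,5,2) value=8
Op 6: inc R1 by 1 -> R1=(0,1,0,0) value=1

Answer: 0 1 0 0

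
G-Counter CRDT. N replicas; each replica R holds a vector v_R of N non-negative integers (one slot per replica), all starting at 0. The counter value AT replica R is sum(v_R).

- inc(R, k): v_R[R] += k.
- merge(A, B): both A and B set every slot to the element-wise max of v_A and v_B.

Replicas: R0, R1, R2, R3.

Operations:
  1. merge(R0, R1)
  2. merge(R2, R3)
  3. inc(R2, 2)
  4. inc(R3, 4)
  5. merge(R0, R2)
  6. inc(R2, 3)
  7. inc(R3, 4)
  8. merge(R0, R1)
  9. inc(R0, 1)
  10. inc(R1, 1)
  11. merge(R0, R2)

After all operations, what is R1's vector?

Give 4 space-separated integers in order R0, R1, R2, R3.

Answer: 0 1 2 0

Derivation:
Op 1: merge R0<->R1 -> R0=(0,0,0,0) R1=(0,0,0,0)
Op 2: merge R2<->R3 -> R2=(0,0,0,0) R3=(0,0,0,0)
Op 3: inc R2 by 2 -> R2=(0,0,2,0) value=2
Op 4: inc R3 by 4 -> R3=(0,0,0,4) value=4
Op 5: merge R0<->R2 -> R0=(0,0,2,0) R2=(0,0,2,0)
Op 6: inc R2 by 3 -> R2=(0,0,5,0) value=5
Op 7: inc R3 by 4 -> R3=(0,0,0,8) value=8
Op 8: merge R0<->R1 -> R0=(0,0,2,0) R1=(0,0,2,0)
Op 9: inc R0 by 1 -> R0=(1,0,2,0) value=3
Op 10: inc R1 by 1 -> R1=(0,1,2,0) value=3
Op 11: merge R0<->R2 -> R0=(1,0,5,0) R2=(1,0,5,0)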